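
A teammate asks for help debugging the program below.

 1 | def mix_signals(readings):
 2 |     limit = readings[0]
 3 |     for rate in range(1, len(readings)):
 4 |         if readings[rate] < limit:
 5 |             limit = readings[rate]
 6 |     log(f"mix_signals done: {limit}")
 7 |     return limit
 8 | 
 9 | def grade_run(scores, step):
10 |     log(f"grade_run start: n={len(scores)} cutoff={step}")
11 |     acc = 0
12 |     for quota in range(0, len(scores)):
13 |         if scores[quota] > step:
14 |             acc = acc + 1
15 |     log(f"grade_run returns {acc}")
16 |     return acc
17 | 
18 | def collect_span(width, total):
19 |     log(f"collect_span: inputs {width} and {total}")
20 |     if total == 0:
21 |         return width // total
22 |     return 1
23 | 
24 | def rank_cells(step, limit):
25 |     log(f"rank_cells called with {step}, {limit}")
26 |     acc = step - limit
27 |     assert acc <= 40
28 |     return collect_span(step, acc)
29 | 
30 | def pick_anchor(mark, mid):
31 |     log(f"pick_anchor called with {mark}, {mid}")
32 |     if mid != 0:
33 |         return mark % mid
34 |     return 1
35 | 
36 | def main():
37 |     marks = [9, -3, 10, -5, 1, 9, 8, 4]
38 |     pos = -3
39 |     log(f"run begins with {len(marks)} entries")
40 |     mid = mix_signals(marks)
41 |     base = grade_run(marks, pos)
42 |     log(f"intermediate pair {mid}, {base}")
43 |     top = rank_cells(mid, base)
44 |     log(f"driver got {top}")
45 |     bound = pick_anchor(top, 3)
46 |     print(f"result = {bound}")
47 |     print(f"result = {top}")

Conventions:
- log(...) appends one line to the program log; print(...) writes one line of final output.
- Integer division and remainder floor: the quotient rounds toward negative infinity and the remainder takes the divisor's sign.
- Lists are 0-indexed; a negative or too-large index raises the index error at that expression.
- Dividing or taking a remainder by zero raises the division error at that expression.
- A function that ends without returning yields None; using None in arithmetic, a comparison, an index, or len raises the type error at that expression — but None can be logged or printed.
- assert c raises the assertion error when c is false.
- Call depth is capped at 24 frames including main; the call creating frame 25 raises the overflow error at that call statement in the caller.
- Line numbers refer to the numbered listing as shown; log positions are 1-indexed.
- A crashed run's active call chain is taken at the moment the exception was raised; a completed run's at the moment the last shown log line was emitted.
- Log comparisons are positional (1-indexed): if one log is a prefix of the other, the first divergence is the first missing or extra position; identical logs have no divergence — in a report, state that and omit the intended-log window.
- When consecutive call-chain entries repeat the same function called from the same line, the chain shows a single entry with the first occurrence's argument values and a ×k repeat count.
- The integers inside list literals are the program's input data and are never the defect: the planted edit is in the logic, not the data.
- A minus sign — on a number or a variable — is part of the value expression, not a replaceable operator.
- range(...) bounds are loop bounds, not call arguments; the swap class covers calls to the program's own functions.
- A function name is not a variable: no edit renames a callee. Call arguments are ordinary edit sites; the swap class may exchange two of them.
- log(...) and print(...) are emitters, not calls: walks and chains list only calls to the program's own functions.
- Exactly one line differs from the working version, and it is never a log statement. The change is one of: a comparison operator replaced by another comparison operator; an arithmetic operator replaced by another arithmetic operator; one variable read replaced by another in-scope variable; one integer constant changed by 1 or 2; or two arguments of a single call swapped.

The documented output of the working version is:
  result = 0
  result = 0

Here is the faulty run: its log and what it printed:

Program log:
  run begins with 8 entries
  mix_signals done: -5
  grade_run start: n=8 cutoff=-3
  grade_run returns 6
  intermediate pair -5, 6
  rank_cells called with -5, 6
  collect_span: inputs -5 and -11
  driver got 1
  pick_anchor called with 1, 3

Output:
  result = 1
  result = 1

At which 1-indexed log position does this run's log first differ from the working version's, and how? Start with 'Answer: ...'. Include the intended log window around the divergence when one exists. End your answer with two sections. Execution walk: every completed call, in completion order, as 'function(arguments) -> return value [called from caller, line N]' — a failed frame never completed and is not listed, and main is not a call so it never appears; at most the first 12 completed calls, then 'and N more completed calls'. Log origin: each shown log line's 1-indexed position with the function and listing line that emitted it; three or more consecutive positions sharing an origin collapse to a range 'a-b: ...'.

Answer: position 8 — the shown line 'driver got 1' should read 'driver got 0'.
Intended log window:
  6: rank_cells called with -5, 6
  7: collect_span: inputs -5 and -11
  8: driver got 0
  9: pick_anchor called with 0, 3
Execution walk:
  mix_signals([9, -3, 10, -5, 1, 9, 8, 4]) -> -5  [called from main, line 40]
  grade_run([9, -3, 10, -5, 1, 9, 8, 4], -3) -> 6  [called from main, line 41]
  collect_span(-5, -11) -> 1  [called from rank_cells, line 28]
  rank_cells(-5, 6) -> 1  [called from main, line 43]
  pick_anchor(1, 3) -> 1  [called from main, line 45]
Log origin:
  1: emitted by main (line 39)
  2: emitted by mix_signals (line 6)
  3: emitted by grade_run (line 10)
  4: emitted by grade_run (line 15)
  5: emitted by main (line 42)
  6: emitted by rank_cells (line 25)
  7: emitted by collect_span (line 19)
  8: emitted by main (line 44)
  9: emitted by pick_anchor (line 31)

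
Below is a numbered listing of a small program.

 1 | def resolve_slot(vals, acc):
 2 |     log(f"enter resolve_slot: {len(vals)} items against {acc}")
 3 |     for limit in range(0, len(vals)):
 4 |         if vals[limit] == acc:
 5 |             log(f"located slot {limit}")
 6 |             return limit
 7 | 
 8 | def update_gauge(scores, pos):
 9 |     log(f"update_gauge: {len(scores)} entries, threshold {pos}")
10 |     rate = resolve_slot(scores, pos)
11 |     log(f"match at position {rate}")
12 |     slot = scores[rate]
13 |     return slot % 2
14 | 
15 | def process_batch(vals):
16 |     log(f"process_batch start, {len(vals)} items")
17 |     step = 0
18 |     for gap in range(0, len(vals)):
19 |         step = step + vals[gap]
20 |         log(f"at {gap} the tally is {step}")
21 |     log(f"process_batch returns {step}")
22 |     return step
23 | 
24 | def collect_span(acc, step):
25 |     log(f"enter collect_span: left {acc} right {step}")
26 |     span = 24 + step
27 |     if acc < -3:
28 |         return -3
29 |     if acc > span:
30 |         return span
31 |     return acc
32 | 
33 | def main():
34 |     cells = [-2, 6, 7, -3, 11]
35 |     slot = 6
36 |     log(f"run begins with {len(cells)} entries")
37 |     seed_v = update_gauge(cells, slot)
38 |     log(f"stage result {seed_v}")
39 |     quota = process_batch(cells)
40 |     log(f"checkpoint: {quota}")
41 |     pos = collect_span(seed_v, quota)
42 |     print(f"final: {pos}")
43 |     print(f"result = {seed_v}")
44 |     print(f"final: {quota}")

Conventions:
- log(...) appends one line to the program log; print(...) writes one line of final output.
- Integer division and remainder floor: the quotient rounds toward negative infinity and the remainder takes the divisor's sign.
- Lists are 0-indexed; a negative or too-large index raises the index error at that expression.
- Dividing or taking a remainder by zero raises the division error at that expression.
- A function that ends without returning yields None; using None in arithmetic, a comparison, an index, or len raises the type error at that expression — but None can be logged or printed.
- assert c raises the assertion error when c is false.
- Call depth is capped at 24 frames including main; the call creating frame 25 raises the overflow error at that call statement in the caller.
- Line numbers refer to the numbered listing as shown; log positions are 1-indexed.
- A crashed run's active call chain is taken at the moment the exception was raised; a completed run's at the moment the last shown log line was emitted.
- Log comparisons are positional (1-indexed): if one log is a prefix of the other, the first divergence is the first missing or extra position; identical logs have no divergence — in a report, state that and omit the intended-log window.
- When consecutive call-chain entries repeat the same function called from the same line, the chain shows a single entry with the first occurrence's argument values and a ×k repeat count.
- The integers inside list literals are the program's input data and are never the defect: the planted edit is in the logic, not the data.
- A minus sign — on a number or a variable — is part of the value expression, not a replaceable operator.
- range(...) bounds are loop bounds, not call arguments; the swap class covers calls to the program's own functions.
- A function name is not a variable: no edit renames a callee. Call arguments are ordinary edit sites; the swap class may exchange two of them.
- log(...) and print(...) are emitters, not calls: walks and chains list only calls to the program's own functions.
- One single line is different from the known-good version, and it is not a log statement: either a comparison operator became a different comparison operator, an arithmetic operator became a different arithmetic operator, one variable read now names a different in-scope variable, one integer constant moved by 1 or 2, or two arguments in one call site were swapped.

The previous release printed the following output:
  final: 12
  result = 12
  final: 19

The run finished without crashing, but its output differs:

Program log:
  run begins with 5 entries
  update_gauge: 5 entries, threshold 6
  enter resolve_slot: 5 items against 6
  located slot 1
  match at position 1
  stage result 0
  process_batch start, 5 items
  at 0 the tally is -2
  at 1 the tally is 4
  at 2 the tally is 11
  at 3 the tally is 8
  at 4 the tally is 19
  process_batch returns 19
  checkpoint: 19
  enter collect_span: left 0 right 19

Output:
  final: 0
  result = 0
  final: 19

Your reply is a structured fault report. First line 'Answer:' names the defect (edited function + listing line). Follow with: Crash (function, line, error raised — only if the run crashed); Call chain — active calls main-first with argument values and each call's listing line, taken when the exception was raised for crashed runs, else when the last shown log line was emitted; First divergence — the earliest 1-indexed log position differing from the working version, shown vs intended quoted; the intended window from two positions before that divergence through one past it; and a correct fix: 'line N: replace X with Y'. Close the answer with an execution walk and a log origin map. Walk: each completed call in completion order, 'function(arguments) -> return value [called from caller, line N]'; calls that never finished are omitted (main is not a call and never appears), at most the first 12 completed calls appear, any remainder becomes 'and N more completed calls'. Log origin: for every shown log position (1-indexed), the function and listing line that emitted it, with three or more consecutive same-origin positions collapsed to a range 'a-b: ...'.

Answer: the defect is in update_gauge at line 13.
Core observation: At log position 6 the runs split — shown 'stage result 0', but the working version logs 'stage result 12'.
Call chain: main -> collect_span(0, 19) (called at line 41).
First divergence: position 6 — shown 'stage result 0', intended 'stage result 12'.
Intended log window:
  4: located slot 1
  5: match at position 1
  6: stage result 12
  7: process_batch start, 5 items
Execution walk:
  resolve_slot([-2, 6, 7, -3, 11], 6) -> 1  [called from update_gauge, line 10]
  update_gauge([-2, 6, 7, -3, 11], 6) -> 0  [called from main, line 37]
  process_batch([-2, 6, 7, -3, 11]) -> 19  [called from main, line 39]
  collect_span(0, 19) -> 0  [called from main, line 41]
Log origin:
  1: emitted by main (line 36)
  2: emitted by update_gauge (line 9)
  3: emitted by resolve_slot (line 2)
  4: emitted by resolve_slot (line 5)
  5: emitted by update_gauge (line 11)
  6: emitted by main (line 38)
  7: emitted by process_batch (line 16)
  8-12: emitted by process_batch (line 20)
  13: emitted by process_batch (line 21)
  14: emitted by main (line 40)
  15: emitted by collect_span (line 25)
A correct fix: line 13: replace `%` with `*`.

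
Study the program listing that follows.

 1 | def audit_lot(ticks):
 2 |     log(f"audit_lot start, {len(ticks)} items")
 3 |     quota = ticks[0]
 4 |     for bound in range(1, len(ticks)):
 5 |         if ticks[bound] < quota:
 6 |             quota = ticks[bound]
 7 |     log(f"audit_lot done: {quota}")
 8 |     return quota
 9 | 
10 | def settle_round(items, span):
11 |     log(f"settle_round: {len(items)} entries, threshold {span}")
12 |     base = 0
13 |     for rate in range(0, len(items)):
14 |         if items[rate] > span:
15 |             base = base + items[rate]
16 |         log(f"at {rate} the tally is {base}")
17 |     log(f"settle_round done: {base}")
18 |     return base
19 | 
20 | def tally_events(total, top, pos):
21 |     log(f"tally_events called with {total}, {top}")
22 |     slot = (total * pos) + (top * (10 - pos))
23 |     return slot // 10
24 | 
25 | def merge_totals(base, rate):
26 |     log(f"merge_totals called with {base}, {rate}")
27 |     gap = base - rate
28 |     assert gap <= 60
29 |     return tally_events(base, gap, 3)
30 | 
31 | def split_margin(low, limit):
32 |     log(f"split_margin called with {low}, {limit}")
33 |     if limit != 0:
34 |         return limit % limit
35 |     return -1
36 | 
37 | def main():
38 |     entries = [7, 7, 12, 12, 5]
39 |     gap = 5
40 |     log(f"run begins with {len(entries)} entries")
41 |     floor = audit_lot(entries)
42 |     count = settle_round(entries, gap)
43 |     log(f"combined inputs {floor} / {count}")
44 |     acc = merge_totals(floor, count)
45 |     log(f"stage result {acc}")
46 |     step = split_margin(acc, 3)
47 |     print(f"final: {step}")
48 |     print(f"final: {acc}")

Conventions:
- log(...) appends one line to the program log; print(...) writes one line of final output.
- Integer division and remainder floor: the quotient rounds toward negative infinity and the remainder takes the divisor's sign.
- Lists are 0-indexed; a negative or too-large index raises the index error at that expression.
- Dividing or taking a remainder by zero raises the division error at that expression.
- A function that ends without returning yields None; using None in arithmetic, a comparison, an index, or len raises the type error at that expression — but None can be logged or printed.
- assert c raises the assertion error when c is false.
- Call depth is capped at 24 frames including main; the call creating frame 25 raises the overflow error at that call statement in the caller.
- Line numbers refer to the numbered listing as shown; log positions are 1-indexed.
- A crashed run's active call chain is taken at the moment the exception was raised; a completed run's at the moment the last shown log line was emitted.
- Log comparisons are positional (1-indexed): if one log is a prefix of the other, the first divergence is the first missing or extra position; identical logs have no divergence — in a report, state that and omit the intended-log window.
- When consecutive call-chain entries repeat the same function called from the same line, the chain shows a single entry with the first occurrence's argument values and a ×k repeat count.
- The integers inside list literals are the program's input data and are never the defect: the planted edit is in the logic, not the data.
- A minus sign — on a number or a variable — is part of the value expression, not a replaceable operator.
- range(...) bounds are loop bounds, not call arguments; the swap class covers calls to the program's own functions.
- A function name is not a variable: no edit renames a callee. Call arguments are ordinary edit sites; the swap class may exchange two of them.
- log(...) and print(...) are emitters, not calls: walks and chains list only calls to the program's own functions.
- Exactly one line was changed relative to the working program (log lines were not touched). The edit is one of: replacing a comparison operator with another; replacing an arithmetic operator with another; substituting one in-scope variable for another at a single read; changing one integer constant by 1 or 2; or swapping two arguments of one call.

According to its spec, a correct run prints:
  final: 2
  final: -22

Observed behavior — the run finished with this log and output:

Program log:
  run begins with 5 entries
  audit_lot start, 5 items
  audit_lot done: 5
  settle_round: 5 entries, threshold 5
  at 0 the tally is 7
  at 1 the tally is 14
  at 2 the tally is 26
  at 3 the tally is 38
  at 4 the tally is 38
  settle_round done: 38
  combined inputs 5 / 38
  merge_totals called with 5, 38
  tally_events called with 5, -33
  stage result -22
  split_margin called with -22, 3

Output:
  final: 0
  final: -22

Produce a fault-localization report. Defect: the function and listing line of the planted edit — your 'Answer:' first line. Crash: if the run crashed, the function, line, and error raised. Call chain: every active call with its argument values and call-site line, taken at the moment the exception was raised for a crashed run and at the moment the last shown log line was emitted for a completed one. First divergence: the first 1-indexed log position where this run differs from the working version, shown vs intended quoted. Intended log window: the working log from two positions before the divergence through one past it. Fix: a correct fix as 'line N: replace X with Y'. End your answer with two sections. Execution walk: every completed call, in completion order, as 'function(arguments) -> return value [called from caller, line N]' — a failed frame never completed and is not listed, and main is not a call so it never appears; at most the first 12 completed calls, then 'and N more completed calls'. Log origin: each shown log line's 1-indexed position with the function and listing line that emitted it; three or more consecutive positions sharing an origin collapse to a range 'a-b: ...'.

Answer: the defect is in split_margin at line 34.
The tell: The two runs log identically and part ways only at the printed values.
Call chain: main -> split_margin(-22, 3) (called at line 46).
First divergence: none (the log streams are identical).
Execution walk:
  audit_lot([7, 7, 12, 12, 5]) -> 5  [called from main, line 41]
  settle_round([7, 7, 12, 12, 5], 5) -> 38  [called from main, line 42]
  tally_events(5, -33, 3) -> -22  [called from merge_totals, line 29]
  merge_totals(5, 38) -> -22  [called from main, line 44]
  split_margin(-22, 3) -> 0  [called from main, line 46]
Log line origins:
  1: emitted by main (line 40)
  2: emitted by audit_lot (line 2)
  3: emitted by audit_lot (line 7)
  4: emitted by settle_round (line 11)
  5-9: emitted by settle_round (line 16)
  10: emitted by settle_round (line 17)
  11: emitted by main (line 43)
  12: emitted by merge_totals (line 26)
  13: emitted by tally_events (line 21)
  14: emitted by main (line 45)
  15: emitted by split_margin (line 32)
A correct fix: line 34: replace `limit % limit` with `low % limit`.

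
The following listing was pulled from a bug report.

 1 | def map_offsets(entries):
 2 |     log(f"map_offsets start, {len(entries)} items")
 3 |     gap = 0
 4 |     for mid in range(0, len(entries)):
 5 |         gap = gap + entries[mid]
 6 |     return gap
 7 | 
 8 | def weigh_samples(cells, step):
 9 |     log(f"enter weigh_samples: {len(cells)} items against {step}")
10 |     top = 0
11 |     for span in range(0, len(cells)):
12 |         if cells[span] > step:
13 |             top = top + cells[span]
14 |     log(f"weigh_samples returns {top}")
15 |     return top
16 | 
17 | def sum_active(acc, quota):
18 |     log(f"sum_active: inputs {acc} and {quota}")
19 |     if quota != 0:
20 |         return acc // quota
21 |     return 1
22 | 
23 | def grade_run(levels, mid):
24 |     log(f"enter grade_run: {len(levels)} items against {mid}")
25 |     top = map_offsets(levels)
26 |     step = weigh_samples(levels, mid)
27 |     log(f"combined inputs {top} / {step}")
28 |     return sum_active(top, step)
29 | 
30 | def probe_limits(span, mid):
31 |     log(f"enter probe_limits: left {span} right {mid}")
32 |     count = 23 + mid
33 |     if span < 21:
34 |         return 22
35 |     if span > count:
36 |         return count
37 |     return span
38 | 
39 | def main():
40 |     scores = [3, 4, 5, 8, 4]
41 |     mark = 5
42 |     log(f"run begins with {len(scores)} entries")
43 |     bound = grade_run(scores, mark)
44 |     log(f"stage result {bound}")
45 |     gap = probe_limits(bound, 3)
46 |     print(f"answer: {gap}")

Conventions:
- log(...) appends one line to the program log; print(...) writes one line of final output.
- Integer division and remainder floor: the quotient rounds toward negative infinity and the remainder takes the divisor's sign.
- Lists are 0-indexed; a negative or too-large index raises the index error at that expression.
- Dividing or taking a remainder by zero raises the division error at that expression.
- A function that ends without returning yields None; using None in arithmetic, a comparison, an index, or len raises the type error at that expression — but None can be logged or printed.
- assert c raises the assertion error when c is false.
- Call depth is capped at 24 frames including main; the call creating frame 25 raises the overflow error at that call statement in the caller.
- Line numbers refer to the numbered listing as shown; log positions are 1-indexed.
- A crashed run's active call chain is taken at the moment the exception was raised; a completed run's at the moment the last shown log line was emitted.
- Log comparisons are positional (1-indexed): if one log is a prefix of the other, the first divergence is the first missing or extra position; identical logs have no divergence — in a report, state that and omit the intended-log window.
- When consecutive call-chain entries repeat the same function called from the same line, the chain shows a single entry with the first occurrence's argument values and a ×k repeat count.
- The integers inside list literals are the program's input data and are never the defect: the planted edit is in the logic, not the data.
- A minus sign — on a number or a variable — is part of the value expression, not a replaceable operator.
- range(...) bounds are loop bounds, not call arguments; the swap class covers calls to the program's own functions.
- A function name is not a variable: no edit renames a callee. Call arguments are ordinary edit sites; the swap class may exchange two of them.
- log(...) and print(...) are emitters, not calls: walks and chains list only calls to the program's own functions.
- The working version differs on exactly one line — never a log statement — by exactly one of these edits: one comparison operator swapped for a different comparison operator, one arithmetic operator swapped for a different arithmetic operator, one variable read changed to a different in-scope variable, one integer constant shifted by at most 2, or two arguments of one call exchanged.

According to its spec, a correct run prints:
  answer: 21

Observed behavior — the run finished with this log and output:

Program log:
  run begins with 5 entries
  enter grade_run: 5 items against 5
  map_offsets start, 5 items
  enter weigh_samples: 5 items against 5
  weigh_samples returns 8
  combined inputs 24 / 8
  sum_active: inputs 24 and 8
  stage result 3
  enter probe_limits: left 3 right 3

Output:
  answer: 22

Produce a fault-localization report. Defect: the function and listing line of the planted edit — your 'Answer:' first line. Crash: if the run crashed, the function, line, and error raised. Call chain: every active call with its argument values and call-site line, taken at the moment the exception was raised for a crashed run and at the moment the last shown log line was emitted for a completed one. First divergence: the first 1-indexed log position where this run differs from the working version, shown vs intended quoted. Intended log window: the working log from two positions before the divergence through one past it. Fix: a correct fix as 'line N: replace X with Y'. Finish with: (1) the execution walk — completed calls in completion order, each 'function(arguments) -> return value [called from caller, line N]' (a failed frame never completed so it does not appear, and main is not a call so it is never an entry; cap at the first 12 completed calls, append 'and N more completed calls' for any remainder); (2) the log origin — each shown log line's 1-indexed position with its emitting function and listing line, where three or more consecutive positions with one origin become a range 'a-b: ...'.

Answer: the defect is in probe_limits at line 34.
Key observation: Nothing in the log betrays the bug — only the output does.
Call chain: main -> probe_limits(3, 3) (called at line 45).
First divergence: none (the log streams are identical).
Execution walk:
  map_offsets([3, 4, 5, 8, 4]) -> 24  [called from grade_run, line 25]
  weigh_samples([3, 4, 5, 8, 4], 5) -> 8  [called from grade_run, line 26]
  sum_active(24, 8) -> 3  [called from grade_run, line 28]
  grade_run([3, 4, 5, 8, 4], 5) -> 3  [called from main, line 43]
  probe_limits(3, 3) -> 22  [called from main, line 45]
Log origins:
  1 — main, line 42
  2 — grade_run, line 24
  3 — map_offsets, line 2
  4 — weigh_samples, line 9
  5 — weigh_samples, line 14
  6 — grade_run, line 27
  7 — sum_active, line 18
  8 — main, line 44
  9 — probe_limits, line 31
A correct fix: line 34: replace `22` with `21`.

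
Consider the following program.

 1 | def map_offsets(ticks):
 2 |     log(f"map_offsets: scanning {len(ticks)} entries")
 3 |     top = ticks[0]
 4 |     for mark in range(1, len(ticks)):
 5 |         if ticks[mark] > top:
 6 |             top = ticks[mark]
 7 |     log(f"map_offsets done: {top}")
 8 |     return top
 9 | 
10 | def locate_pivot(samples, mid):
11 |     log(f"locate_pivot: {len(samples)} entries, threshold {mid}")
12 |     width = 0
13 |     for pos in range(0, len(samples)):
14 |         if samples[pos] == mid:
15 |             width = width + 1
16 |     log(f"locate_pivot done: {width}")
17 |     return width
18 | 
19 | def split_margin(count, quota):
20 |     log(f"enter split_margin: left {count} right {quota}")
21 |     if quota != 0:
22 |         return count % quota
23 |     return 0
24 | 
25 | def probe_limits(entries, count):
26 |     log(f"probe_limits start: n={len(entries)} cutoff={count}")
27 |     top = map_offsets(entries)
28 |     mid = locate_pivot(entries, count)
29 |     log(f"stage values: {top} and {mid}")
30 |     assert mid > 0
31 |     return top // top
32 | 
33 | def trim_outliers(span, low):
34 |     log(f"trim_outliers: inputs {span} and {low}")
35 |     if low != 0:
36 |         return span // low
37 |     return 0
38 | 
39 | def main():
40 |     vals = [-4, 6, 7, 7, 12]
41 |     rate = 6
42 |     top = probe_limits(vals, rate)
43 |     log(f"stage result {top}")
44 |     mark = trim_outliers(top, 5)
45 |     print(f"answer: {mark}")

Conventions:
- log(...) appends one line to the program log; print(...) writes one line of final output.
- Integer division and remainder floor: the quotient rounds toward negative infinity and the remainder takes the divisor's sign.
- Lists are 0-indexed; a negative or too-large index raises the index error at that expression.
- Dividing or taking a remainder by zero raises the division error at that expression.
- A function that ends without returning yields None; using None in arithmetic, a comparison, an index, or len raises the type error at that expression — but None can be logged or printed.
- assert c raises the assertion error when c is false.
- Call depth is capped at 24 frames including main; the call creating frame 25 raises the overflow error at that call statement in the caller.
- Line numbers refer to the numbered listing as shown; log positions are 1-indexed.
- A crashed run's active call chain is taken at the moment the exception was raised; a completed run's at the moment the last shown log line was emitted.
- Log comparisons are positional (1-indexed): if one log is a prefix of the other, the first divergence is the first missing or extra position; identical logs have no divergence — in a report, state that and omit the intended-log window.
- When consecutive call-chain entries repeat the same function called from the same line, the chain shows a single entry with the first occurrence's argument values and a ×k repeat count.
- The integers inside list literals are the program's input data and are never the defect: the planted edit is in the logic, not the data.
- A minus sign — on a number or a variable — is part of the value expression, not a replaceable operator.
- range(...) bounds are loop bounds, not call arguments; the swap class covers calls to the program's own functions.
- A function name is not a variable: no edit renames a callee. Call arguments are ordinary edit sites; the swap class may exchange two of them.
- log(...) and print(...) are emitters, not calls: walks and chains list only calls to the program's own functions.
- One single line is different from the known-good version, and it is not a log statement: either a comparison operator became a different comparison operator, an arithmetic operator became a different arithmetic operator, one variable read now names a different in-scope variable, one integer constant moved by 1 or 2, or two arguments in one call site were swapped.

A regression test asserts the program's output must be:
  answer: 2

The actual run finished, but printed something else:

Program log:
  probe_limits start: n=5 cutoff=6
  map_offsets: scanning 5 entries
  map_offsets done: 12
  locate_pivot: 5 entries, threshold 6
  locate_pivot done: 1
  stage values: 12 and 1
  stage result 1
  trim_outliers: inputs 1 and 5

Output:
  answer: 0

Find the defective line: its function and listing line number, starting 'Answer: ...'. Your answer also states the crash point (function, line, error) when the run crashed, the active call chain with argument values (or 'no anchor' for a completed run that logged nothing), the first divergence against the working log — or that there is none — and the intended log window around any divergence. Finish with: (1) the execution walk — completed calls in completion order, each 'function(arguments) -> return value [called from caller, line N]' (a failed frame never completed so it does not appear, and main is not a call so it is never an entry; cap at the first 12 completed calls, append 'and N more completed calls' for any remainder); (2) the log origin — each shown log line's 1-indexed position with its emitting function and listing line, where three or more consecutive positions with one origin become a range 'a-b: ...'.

Answer: the defect is in probe_limits at line 31.
Core observation: Everything matches until log position 7, which reads 'stage result 1' in place of 'stage result 12'.
Call chain: main -> trim_outliers(1, 5) (called at line 44).
First divergence: at position 7 the run shows 'stage result 1' where the working version logs 'stage result 12'.
Intended log window:
  5: locate_pivot done: 1
  6: stage values: 12 and 1
  7: stage result 12
  8: trim_outliers: inputs 12 and 5
Execution walk:
  map_offsets([-4, 6, 7, 7, 12]) -> 12  [called from probe_limits, line 27]
  locate_pivot([-4, 6, 7, 7, 12], 6) -> 1  [called from probe_limits, line 28]
  probe_limits([-4, 6, 7, 7, 12], 6) -> 1  [called from main, line 42]
  trim_outliers(1, 5) -> 0  [called from main, line 44]
Origin of each log line:
  1 — probe_limits, line 26
  2 — map_offsets, line 2
  3 — map_offsets, line 7
  4 — locate_pivot, line 11
  5 — locate_pivot, line 16
  6 — probe_limits, line 29
  7 — main, line 43
  8 — trim_outliers, line 34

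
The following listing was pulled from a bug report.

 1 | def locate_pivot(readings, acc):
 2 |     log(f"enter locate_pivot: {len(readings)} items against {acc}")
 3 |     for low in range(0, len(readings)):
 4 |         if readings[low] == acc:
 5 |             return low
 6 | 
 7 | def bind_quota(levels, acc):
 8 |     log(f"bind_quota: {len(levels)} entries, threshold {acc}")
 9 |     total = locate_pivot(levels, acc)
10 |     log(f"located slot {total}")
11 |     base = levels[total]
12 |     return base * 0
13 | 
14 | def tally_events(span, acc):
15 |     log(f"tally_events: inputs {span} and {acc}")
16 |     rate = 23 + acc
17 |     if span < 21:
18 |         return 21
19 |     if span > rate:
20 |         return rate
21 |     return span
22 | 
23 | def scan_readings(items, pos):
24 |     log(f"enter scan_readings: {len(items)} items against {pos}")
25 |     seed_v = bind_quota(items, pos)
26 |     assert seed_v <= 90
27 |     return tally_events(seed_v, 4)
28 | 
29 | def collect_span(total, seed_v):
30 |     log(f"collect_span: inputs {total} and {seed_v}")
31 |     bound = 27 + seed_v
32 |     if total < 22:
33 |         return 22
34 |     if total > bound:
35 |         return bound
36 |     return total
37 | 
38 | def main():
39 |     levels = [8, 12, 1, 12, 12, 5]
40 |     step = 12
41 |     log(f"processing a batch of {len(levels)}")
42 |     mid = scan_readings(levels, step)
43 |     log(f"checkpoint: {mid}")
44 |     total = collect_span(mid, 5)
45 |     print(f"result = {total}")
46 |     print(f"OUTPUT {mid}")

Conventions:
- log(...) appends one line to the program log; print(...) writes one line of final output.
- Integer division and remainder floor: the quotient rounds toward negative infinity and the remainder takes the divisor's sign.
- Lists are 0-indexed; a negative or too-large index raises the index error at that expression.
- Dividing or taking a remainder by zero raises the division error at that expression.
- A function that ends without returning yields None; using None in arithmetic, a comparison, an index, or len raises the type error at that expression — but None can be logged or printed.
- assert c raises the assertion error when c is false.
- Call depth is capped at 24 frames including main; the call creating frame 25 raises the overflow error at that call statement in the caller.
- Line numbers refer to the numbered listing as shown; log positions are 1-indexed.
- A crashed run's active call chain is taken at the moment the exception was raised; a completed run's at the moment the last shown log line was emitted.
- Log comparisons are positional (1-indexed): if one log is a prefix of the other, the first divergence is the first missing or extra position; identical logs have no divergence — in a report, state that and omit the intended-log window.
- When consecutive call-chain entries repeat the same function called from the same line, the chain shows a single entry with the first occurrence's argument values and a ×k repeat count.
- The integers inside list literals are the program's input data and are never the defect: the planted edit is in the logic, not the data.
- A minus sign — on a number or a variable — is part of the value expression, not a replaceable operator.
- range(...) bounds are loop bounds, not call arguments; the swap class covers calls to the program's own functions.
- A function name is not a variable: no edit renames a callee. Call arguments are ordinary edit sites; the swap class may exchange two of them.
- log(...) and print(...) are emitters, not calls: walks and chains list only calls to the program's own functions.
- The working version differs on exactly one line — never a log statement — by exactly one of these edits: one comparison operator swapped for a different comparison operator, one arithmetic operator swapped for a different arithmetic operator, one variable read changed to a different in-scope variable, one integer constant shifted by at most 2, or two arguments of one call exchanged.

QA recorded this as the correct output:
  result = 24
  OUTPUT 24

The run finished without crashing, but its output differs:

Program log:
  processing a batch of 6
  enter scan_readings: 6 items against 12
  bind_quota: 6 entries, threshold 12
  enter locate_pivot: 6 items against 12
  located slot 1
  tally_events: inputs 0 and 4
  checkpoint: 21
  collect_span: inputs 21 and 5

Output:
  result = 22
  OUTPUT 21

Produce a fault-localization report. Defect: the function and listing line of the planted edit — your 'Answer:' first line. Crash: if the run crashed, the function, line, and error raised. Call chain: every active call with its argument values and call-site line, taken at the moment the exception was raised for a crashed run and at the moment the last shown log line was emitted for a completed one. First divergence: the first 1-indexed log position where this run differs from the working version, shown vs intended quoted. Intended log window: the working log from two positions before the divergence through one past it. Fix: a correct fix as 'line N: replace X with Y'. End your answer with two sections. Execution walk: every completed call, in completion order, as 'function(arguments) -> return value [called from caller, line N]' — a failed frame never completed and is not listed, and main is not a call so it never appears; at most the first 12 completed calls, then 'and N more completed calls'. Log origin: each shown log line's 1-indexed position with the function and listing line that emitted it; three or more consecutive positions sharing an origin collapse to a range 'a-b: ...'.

Answer: the defect is in bind_quota at line 12.
Key fact: Everything matches until log position 6, which reads 'tally_events: inputs 0 and 4' in place of 'tally_events: inputs 24 and 4'.
Call chain: main -> collect_span(21, 5) (called at line 44).
First divergence: position 6 — the shown line 'tally_events: inputs 0 and 4' should read 'tally_events: inputs 24 and 4'.
Intended log window:
  4: enter locate_pivot: 6 items against 12
  5: located slot 1
  6: tally_events: inputs 24 and 4
  7: checkpoint: 24
Execution walk:
  locate_pivot([8, 12, 1, 12, 12, 5], 12) -> 1  [called from bind_quota, line 9]
  bind_quota([8, 12, 1, 12, 12, 5], 12) -> 0  [called from scan_readings, line 25]
  tally_events(0, 4) -> 21  [called from scan_readings, line 27]
  scan_readings([8, 12, 1, 12, 12, 5], 12) -> 21  [called from main, line 42]
  collect_span(21, 5) -> 22  [called from main, line 44]
Log origins:
  1: logged in main at line 41
  2: logged in scan_readings at line 24
  3: logged in bind_quota at line 8
  4: logged in locate_pivot at line 2
  5: logged in bind_quota at line 10
  6: logged in tally_events at line 15
  7: logged in main at line 43
  8: logged in collect_span at line 30
A correct fix: line 12: replace `0` with `2`.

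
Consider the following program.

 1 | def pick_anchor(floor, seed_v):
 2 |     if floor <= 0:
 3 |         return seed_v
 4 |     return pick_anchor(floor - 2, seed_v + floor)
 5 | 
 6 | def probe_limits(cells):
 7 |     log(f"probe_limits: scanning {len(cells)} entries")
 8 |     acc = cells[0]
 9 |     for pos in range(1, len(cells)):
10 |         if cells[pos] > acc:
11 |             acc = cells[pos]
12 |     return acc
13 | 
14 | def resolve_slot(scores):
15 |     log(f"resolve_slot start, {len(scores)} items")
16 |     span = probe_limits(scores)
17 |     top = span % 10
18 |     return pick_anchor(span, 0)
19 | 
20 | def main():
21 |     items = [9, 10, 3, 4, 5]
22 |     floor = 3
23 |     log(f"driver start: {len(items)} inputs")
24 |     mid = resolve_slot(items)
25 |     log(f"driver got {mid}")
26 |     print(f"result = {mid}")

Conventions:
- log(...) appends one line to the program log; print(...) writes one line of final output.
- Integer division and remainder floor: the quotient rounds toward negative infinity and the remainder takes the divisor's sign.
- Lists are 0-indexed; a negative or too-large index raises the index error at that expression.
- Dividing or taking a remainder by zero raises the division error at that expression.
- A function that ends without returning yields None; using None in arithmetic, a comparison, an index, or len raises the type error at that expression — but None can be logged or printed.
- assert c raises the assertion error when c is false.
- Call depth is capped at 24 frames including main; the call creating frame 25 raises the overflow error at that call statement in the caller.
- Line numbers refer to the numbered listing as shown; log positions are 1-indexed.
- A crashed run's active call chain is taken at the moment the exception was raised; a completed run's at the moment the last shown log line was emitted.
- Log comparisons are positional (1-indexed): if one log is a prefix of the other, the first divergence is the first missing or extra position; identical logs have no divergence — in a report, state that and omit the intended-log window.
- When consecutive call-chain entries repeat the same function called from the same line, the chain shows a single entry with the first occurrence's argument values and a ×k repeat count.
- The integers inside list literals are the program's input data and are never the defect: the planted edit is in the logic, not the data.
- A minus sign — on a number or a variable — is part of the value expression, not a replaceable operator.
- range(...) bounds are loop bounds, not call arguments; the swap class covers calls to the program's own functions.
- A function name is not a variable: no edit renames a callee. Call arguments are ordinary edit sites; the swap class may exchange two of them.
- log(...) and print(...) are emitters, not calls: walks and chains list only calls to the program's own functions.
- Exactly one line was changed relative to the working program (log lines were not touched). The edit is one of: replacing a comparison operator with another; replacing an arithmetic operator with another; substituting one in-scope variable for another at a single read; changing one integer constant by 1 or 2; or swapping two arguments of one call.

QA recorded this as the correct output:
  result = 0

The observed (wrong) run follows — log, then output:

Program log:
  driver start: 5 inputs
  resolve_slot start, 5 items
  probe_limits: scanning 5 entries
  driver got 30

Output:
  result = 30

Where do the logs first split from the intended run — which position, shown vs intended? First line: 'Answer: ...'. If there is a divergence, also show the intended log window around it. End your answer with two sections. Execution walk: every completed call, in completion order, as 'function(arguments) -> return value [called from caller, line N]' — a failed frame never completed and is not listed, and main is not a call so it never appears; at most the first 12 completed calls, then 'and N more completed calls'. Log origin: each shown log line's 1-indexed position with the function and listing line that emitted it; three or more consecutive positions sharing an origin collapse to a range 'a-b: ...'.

Answer: position 4 — shown 'driver got 30', intended 'driver got 0'.
Intended log window:
  2: resolve_slot start, 5 items
  3: probe_limits: scanning 5 entries
  4: driver got 0
Execution walk:
  probe_limits([9, 10, 3, 4, 5]) -> 10  [called from resolve_slot, line 16]
  pick_anchor(0, 30) -> 30  [called from pick_anchor, line 4]
  pick_anchor(2, 28) -> 30  [called from pick_anchor, line 4]
  pick_anchor(4, 24) -> 30  [called from pick_anchor, line 4]
  pick_anchor(6, 18) -> 30  [called from pick_anchor, line 4]
  pick_anchor(8, 10) -> 30  [called from pick_anchor, line 4]
  pick_anchor(10, 0) -> 30  [called from resolve_slot, line 18]
  resolve_slot([9, 10, 3, 4, 5]) -> 30  [called from main, line 24]
Log origin:
  1: logged in main at line 23
  2: logged in resolve_slot at line 15
  3: logged in probe_limits at line 7
  4: logged in main at line 25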